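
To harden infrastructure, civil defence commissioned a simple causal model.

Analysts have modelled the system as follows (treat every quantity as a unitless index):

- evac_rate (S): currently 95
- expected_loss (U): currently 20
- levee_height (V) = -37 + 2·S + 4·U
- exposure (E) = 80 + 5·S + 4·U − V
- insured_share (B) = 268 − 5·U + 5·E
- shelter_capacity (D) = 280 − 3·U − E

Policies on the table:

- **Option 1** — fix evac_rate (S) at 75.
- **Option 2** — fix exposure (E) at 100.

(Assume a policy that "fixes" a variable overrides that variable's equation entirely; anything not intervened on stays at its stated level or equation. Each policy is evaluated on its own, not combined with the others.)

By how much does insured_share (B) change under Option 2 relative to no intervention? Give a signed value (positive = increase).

-1510

Baseline:
  S = 95
  U = 20
  V = -37 + 2·95 + 4·20 = 233
  E = 80 + 5·95 + 4·20 − 233 = 402
  B = 268 − 5·20 + 5·402 = 2178
Option 2 (E := 100):
  S = 95
  U = 20
  V = -37 + 2·95 + 4·20 = 233
  E = 100
  B = 268 − 5·20 + 5·100 = 668
Change in B: 668 − 2178 = -1510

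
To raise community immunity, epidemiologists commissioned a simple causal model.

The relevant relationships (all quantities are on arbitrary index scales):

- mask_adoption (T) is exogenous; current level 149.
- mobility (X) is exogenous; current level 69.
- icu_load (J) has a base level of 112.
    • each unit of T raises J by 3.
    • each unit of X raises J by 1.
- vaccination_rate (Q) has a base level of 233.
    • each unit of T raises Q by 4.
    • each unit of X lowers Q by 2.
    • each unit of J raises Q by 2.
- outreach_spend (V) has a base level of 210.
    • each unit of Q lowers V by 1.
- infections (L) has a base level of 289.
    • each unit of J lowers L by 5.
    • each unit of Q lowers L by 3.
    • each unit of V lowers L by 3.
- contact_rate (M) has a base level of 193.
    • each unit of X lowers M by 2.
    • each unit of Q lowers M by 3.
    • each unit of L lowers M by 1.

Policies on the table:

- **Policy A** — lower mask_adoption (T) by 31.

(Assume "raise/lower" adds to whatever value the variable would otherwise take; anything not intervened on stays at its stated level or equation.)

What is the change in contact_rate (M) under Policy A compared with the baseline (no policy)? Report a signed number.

465

Baseline:
  T = 149
  X = 69
  J = 112 + 3·149 + 69 = 628
  Q = 233 + 4·149 − 2·69 + 2·628 = 1947
  V = 210 − 1947 = -1737
  L = 289 − 5·628 − 3·1947 − 3·(-1737) = -3481
  M = 193 − 2·69 − 3·1947 − (-3481) = -2305
Policy A (T − 31):
  T = 149 − 31 = 118
  X = 69
  J = 112 + 3·118 + 69 = 535
  Q = 233 + 4·118 − 2·69 + 2·535 = 1637
  V = 210 − 1637 = -1427
  L = 289 − 5·535 − 3·1637 − 3·(-1427) = -3016
  M = 193 − 2·69 − 3·1637 − (-3016) = -1840
Change in M: -1840 − (-2305) = 465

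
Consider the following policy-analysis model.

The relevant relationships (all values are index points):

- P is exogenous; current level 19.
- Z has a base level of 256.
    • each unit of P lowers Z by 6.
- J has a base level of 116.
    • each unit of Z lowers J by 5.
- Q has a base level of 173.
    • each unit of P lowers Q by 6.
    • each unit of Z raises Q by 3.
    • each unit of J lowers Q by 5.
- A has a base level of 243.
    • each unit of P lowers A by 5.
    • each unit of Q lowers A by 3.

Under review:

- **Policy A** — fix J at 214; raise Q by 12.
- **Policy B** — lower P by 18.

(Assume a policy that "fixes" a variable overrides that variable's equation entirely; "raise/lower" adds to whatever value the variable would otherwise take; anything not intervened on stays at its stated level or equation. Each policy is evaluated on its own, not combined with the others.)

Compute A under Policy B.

Policy B (P − 18):
  P = 19 − 18 = 1
  Z = 256 − 6·1 = 250
  J = 116 − 5·250 = -1134
  Q = 173 − 6·1 + 3·250 − 5·(-1134) = 6587
  A = 243 − 5·1 − 3·6587 = -19523

-19523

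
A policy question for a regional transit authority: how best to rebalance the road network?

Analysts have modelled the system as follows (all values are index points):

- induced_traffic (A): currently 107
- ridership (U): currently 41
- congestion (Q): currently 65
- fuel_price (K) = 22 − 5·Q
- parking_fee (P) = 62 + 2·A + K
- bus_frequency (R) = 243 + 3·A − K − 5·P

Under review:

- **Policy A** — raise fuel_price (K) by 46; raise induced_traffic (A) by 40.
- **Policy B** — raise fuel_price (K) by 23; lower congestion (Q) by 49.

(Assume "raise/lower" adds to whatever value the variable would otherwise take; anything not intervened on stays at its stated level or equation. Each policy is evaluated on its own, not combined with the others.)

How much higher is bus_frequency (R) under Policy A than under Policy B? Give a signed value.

1052

Policy A (K + 46, A + 40):
  A = 107 + 40 = 147
  Q = 65
  K = 22 − 5·65 (+46 from intervention) = -257
  P = 62 + 2·147 + (-257) = 99
  R = 243 + 3·147 − (-257) − 5·99 = 446
Policy B (K + 23, Q − 49):
  A = 107
  Q = 65 − 49 = 16
  K = 22 − 5·16 (+23 from intervention) = -35
  P = 62 + 2·107 + (-35) = 241
  R = 243 + 3·107 − (-35) − 5·241 = -606
R: 446 − (-606) = 1052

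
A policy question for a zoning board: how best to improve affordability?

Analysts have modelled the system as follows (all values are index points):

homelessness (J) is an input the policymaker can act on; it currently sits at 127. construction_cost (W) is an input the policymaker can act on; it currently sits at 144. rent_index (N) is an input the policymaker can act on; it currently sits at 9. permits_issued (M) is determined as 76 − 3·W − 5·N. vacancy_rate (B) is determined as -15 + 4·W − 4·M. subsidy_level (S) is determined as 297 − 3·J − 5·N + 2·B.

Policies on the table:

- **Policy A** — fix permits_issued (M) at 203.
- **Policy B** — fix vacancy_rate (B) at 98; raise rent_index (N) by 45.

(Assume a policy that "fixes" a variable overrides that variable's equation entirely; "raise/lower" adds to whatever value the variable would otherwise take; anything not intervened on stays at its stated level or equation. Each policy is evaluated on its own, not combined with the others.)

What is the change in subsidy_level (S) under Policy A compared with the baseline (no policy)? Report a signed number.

-4832

Baseline:
  J = 127
  W = 144
  N = 9
  M = 76 − 3·144 − 5·9 = -401
  B = -15 + 4·144 − 4·(-401) = 2165
  S = 297 − 3·127 − 5·9 + 2·2165 = 4201
Policy A (M := 203):
  J = 127
  W = 144
  N = 9
  M = 203
  B = -15 + 4·144 − 4·203 = -251
  S = 297 − 3·127 − 5·9 + 2·(-251) = -631
Change in S: -631 − 4201 = -4832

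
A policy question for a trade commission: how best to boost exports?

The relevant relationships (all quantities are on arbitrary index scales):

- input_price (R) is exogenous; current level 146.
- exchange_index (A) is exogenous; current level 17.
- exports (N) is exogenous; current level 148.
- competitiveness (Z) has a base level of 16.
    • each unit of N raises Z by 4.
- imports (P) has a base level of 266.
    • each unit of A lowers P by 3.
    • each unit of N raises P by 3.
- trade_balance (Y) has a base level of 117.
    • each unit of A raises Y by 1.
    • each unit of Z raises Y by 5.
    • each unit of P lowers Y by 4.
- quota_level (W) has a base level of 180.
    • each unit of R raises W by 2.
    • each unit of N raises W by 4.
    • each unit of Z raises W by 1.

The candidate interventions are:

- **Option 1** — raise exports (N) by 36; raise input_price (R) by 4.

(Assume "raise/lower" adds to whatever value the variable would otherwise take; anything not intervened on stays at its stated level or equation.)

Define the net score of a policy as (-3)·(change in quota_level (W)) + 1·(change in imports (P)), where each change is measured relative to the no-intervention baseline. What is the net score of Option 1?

-780

Baseline:
  R = 146
  A = 17
  N = 148
  Z = 16 + 4·148 = 608
  P = 266 − 3·17 + 3·148 = 659
  W = 180 + 2·146 + 4·148 + 608 = 1672
Option 1 (N + 36, R + 4):
  R = 146 + 4 = 150
  A = 17
  N = 148 + 36 = 184
  Z = 16 + 4·184 = 752
  P = 266 − 3·17 + 3·184 = 767
  W = 180 + 2·150 + 4·184 + 752 = 1968
ΔW = 1968 − 1672 = 296; ΔP = 767 − 659 = 108
Score = (-3)·296 + 1·108 = -780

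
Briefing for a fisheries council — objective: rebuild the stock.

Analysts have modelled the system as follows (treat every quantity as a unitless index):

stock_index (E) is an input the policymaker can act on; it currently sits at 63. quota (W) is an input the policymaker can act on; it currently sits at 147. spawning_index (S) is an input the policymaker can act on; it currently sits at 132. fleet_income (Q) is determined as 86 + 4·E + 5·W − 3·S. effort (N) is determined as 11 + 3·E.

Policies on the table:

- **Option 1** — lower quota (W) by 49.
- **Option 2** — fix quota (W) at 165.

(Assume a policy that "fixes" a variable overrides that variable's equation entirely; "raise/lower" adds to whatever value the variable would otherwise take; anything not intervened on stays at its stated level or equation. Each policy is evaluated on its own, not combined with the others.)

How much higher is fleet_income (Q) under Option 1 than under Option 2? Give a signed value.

Option 1 (W − 49):
  E = 63
  W = 147 − 49 = 98
  S = 132
  Q = 86 + 4·63 + 5·98 − 3·132 = 432
Option 2 (W := 165):
  E = 63
  W = 165
  S = 132
  Q = 86 + 4·63 + 5·165 − 3·132 = 767
Q: 432 − 767 = -335

-335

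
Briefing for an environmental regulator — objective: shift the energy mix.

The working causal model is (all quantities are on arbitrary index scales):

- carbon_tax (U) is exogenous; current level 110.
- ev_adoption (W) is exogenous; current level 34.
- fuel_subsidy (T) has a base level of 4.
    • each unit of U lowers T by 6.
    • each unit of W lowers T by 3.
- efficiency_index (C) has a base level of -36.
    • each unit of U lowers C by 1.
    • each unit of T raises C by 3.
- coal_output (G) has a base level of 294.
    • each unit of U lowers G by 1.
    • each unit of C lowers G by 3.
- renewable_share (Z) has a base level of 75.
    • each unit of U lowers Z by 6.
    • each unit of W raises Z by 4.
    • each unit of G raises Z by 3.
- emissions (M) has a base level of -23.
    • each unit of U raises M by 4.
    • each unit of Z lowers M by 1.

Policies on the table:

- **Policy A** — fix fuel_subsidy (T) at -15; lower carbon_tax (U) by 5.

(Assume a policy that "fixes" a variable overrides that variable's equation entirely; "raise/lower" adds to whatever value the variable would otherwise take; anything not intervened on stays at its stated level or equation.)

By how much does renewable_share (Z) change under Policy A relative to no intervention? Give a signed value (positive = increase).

-20061

Baseline:
  U = 110
  W = 34
  T = 4 − 6·110 − 3·34 = -758
  C = -36 − 110 + 3·(-758) = -2420
  G = 294 − 110 − 3·(-2420) = 7444
  Z = 75 − 6·110 + 4·34 + 3·7444 = 21883
Policy A (T := -15, U − 5):
  U = 110 − 5 = 105
  W = 34
  T = -15
  C = -36 − 105 + 3·(-15) = -186
  G = 294 − 105 − 3·(-186) = 747
  Z = 75 − 6·105 + 4·34 + 3·747 = 1822
Change in Z: 1822 − 21883 = -20061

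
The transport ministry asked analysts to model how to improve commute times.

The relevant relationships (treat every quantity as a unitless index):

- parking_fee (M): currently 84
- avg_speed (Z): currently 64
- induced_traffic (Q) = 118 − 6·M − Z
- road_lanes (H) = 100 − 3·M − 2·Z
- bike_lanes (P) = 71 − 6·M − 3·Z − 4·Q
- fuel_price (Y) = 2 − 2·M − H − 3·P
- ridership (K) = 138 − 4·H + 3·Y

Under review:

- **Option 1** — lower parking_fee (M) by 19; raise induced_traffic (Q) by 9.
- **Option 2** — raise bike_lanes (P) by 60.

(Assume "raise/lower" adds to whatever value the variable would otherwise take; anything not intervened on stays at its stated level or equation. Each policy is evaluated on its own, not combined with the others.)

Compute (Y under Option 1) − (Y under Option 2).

Option 1 (M − 19, Q + 9):
  M = 84 − 19 = 65
  Z = 64
  Q = 118 − 6·65 − 64 (+9 from intervention) = -327
  H = 100 − 3·65 − 2·64 = -223
  P = 71 − 6·65 − 3·64 − 4·(-327) = 797
  Y = 2 − 2·65 − (-223) − 3·797 = -2296
Option 2 (P + 60):
  M = 84
  Z = 64
  Q = 118 − 6·84 − 64 = -450
  H = 100 − 3·84 − 2·64 = -280
  P = 71 − 6·84 − 3·64 − 4·(-450) (+60 from intervention) = 1235
  Y = 2 − 2·84 − (-280) − 3·1235 = -3591
Y: -2296 − (-3591) = 1295

1295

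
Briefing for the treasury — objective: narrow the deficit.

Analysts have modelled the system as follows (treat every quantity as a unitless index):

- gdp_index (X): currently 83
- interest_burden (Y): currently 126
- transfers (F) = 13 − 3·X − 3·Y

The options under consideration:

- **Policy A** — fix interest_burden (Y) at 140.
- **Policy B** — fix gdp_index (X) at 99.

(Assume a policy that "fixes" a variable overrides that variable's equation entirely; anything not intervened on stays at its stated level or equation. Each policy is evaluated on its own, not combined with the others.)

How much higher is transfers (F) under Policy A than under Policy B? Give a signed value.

6

Policy A (Y := 140):
  X = 83
  Y = 140
  F = 13 − 3·83 − 3·140 = -656
Policy B (X := 99):
  X = 99
  Y = 126
  F = 13 − 3·99 − 3·126 = -662
F: -656 − (-662) = 6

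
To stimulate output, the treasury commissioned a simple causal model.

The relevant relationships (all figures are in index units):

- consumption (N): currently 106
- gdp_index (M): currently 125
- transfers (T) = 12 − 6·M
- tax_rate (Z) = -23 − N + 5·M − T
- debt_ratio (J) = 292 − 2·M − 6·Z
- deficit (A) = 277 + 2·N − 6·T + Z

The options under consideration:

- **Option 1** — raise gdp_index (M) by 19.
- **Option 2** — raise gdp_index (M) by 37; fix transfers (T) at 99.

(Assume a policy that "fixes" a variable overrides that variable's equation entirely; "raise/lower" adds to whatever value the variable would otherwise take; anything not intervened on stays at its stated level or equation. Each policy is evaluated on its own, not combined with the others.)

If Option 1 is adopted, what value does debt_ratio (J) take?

Option 1 (M + 19):
  N = 106
  M = 125 + 19 = 144
  T = 12 − 6·144 = -852
  Z = -23 − 106 + 5·144 − (-852) = 1443
  J = 292 − 2·144 − 6·1443 = -8654

-8654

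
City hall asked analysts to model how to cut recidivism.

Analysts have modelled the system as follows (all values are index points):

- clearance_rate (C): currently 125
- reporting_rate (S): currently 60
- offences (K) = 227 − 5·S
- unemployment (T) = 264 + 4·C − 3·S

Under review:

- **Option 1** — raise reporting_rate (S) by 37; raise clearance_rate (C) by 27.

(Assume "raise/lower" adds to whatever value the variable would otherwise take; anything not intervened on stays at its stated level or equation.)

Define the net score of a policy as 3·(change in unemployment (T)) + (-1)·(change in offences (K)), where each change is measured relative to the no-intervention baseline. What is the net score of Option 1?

176

Baseline:
  C = 125
  S = 60
  K = 227 − 5·60 = -73
  T = 264 + 4·125 − 3·60 = 584
Option 1 (S + 37, C + 27):
  C = 125 + 27 = 152
  S = 60 + 37 = 97
  K = 227 − 5·97 = -258
  T = 264 + 4·152 − 3·97 = 581
ΔT = 581 − 584 = -3; ΔK = -258 − (-73) = -185
Score = 3·(-3) + (-1)·(-185) = 176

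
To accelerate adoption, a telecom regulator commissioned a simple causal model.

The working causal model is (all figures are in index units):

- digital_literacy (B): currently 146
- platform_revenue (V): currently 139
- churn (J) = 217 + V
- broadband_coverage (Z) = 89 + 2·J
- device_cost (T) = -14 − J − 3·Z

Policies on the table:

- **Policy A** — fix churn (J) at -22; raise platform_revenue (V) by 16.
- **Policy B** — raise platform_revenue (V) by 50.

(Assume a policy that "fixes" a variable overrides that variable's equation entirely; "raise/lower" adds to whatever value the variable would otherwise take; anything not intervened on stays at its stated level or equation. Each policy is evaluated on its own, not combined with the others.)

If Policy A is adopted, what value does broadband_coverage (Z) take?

Policy A (J := -22, V + 16):
  V = 139 + 16 = 155
  J = -22
  Z = 89 + 2·(-22) = 45

45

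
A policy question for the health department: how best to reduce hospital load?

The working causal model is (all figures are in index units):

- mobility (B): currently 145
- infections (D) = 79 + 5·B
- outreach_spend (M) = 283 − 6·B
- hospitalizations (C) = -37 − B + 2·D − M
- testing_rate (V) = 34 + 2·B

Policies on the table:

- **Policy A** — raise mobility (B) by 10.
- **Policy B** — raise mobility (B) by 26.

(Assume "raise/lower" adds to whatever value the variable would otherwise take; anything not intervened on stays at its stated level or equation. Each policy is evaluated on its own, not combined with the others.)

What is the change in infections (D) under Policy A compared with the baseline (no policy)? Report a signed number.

Baseline:
  B = 145
  D = 79 + 5·145 = 804
Policy A (B + 10):
  B = 145 + 10 = 155
  D = 79 + 5·155 = 854
Change in D: 854 − 804 = 50

50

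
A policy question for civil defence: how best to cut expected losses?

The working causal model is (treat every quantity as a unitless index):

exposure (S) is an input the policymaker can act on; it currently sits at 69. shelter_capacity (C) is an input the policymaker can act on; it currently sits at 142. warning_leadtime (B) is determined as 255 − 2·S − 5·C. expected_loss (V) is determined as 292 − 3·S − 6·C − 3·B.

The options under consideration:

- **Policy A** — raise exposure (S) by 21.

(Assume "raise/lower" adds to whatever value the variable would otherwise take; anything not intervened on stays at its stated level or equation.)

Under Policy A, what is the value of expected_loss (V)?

1075

Policy A (S + 21):
  S = 69 + 21 = 90
  C = 142
  B = 255 − 2·90 − 5·142 = -635
  V = 292 − 3·90 − 6·142 − 3·(-635) = 1075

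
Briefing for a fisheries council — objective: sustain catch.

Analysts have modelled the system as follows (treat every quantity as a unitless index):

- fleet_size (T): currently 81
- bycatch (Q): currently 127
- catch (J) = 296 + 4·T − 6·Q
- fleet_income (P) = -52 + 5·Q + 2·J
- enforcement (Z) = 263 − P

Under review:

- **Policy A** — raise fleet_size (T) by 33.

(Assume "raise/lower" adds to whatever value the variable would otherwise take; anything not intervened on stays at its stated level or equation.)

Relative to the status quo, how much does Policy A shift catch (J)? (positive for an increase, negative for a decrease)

Baseline:
  T = 81
  Q = 127
  J = 296 + 4·81 − 6·127 = -142
Policy A (T + 33):
  T = 81 + 33 = 114
  Q = 127
  J = 296 + 4·114 − 6·127 = -10
Change in J: -10 − (-142) = 132

132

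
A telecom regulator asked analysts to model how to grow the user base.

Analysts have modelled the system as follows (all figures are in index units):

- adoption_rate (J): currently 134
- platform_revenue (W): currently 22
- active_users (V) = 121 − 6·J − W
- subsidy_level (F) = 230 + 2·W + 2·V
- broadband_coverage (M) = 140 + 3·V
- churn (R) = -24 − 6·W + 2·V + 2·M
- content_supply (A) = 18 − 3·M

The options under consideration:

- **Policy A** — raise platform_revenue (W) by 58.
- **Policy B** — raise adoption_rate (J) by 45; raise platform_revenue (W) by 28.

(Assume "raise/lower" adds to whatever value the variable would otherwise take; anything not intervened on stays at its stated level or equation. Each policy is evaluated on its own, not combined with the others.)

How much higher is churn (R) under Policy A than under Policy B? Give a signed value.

1740

Policy A (W + 58):
  J = 134
  W = 22 + 58 = 80
  V = 121 − 6·134 − 80 = -763
  M = 140 + 3·(-763) = -2149
  R = -24 − 6·80 + 2·(-763) + 2·(-2149) = -6328
Policy B (J + 45, W + 28):
  J = 134 + 45 = 179
  W = 22 + 28 = 50
  V = 121 − 6·179 − 50 = -1003
  M = 140 + 3·(-1003) = -2869
  R = -24 − 6·50 + 2·(-1003) + 2·(-2869) = -8068
R: -6328 − (-8068) = 1740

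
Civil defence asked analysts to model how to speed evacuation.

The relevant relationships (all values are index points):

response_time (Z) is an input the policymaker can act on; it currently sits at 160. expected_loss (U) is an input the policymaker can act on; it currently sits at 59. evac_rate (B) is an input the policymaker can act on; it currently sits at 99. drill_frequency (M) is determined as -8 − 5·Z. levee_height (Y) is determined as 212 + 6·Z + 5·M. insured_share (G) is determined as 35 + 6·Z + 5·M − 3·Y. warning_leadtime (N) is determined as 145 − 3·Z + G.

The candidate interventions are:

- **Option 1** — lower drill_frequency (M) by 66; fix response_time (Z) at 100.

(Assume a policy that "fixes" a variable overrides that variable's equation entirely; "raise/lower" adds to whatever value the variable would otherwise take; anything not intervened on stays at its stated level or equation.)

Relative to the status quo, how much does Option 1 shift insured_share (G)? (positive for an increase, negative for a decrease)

Baseline:
  Z = 160
  M = -8 − 5·160 = -808
  Y = 212 + 6·160 + 5·(-808) = -2868
  G = 35 + 6·160 + 5·(-808) − 3·(-2868) = 5559
Option 1 (M − 66, Z := 100):
  Z = 100
  M = -8 − 5·100 (−66 from intervention) = -574
  Y = 212 + 6·100 + 5·(-574) = -2058
  G = 35 + 6·100 + 5·(-574) − 3·(-2058) = 3939
Change in G: 3939 − 5559 = -1620

-1620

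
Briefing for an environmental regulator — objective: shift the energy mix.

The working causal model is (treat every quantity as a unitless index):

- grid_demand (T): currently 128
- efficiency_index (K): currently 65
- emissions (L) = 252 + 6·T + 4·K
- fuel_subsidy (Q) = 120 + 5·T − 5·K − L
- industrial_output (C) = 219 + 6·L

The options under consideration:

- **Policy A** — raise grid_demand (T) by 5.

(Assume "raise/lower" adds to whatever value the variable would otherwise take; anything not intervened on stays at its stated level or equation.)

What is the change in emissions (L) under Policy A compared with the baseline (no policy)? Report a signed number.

Baseline:
  T = 128
  K = 65
  L = 252 + 6·128 + 4·65 = 1280
Policy A (T + 5):
  T = 128 + 5 = 133
  K = 65
  L = 252 + 6·133 + 4·65 = 1310
Change in L: 1310 − 1280 = 30

30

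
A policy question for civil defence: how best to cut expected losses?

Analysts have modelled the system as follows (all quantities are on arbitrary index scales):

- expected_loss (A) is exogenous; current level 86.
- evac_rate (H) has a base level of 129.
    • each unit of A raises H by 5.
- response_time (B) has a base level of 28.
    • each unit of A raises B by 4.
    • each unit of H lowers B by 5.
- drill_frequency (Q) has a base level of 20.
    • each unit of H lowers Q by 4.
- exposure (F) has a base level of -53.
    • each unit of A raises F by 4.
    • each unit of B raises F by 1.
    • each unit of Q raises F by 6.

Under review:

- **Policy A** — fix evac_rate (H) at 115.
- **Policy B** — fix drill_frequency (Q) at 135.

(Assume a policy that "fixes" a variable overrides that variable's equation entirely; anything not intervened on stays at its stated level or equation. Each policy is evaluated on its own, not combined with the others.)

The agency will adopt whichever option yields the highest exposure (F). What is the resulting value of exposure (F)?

Policy A (H := 115):
  A = 86
  H = 115
  B = 28 + 4·86 − 5·115 = -203
  Q = 20 − 4·115 = -440
  F = -53 + 4·86 + (-203) + 6·(-440) = -2552
Policy B (Q := 135):
  A = 86
  H = 129 + 5·86 = 559
  B = 28 + 4·86 − 5·559 = -2423
  Q = 135
  F = -53 + 4·86 + (-2423) + 6·135 = -1322
Comparing — Policy A: F=-2552, Policy B: F=-1322. Highest is -1322 (Policy B).

-1322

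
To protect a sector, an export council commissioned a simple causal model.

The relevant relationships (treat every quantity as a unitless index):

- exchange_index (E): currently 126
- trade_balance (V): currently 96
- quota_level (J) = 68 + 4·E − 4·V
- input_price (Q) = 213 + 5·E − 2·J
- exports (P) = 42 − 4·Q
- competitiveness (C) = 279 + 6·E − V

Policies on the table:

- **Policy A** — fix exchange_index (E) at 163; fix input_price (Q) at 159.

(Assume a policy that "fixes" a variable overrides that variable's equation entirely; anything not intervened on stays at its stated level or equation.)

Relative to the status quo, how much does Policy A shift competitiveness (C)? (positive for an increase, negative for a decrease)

Baseline:
  E = 126
  V = 96
  C = 279 + 6·126 − 96 = 939
Policy A (E := 163, Q := 159):
  E = 163
  V = 96
  C = 279 + 6·163 − 96 = 1161
Change in C: 1161 − 939 = 222

222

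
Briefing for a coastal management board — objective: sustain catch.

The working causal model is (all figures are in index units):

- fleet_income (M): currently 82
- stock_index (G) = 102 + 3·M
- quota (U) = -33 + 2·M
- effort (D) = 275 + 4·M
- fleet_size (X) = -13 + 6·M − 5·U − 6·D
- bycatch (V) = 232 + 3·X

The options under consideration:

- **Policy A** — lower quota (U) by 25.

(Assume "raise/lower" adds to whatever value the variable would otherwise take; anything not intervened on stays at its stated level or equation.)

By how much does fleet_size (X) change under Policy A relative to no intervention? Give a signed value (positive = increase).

125

Baseline:
  M = 82
  U = -33 + 2·82 = 131
  D = 275 + 4·82 = 603
  X = -13 + 6·82 − 5·131 − 6·603 = -3794
Policy A (U − 25):
  M = 82
  U = -33 + 2·82 (−25 from intervention) = 106
  D = 275 + 4·82 = 603
  X = -13 + 6·82 − 5·106 − 6·603 = -3669
Change in X: -3669 − (-3794) = 125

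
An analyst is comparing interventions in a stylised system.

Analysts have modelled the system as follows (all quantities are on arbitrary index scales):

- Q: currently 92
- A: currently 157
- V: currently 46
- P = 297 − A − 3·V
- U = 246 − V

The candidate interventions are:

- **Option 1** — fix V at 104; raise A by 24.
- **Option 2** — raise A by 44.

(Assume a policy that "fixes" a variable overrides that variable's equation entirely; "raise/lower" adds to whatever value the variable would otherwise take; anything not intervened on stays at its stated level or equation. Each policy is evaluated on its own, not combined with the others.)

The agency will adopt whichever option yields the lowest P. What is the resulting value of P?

-196

Option 1 (V := 104, A + 24):
  A = 157 + 24 = 181
  V = 104
  P = 297 − 181 − 3·104 = -196
Option 2 (A + 44):
  A = 157 + 44 = 201
  V = 46
  P = 297 − 201 − 3·46 = -42
Comparing — Option 1: P=-196, Option 2: P=-42. Lowest is -196 (Option 1).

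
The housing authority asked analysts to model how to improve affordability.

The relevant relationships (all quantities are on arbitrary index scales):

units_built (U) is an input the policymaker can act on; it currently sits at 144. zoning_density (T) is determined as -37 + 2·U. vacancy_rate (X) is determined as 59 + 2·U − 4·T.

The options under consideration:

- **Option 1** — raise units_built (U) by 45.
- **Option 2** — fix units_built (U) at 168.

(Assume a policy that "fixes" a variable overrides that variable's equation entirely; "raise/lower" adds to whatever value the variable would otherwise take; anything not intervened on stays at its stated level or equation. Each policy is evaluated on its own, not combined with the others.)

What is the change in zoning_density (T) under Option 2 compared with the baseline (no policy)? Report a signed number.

48

Baseline:
  U = 144
  T = -37 + 2·144 = 251
Option 2 (U := 168):
  U = 168
  T = -37 + 2·168 = 299
Change in T: 299 − 251 = 48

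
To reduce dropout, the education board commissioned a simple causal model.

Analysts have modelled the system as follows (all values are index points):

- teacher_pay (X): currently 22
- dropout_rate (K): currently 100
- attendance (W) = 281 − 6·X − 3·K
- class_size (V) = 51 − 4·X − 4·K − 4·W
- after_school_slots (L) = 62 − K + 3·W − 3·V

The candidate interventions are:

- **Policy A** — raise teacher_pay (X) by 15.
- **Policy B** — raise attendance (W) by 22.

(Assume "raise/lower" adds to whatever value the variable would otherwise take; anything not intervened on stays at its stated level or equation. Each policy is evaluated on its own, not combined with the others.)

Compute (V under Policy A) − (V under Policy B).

Policy A (X + 15):
  X = 22 + 15 = 37
  K = 100
  W = 281 − 6·37 − 3·100 = -241
  V = 51 − 4·37 − 4·100 − 4·(-241) = 467
Policy B (W + 22):
  X = 22
  K = 100
  W = 281 − 6·22 − 3·100 (+22 from intervention) = -129
  V = 51 − 4·22 − 4·100 − 4·(-129) = 79
V: 467 − 79 = 388

388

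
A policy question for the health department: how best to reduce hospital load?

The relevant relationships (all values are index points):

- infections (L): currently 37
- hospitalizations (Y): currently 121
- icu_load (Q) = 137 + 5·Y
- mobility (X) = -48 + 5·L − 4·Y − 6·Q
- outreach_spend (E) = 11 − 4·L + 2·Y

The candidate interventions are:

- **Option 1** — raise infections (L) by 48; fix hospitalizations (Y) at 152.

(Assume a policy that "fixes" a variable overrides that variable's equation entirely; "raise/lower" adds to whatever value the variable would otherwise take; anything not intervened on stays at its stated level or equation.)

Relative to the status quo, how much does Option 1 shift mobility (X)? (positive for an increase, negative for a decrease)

Baseline:
  L = 37
  Y = 121
  Q = 137 + 5·121 = 742
  X = -48 + 5·37 − 4·121 − 6·742 = -4799
Option 1 (L + 48, Y := 152):
  L = 37 + 48 = 85
  Y = 152
  Q = 137 + 5·152 = 897
  X = -48 + 5·85 − 4·152 − 6·897 = -5613
Change in X: -5613 − (-4799) = -814

-814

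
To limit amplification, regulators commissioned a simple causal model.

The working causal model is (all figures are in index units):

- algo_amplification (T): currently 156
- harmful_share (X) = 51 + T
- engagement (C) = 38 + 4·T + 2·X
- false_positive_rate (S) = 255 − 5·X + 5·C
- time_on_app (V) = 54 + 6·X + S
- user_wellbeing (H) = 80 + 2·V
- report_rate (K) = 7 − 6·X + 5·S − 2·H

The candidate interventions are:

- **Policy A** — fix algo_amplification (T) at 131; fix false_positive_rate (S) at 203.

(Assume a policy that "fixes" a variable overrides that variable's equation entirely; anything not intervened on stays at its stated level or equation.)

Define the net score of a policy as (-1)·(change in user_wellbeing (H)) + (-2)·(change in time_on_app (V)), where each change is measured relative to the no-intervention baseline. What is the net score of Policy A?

Baseline:
  T = 156
  X = 51 + 156 = 207
  C = 38 + 4·156 + 2·207 = 1076
  S = 255 − 5·207 + 5·1076 = 4600
  V = 54 + 6·207 + 4600 = 5896
  H = 80 + 2·5896 = 11872
Policy A (T := 131, S := 203):
  T = 131
  X = 51 + 131 = 182
  C = 38 + 4·131 + 2·182 = 926
  S = 203
  V = 54 + 6·182 + 203 = 1349
  H = 80 + 2·1349 = 2778
ΔH = 2778 − 11872 = -9094; ΔV = 1349 − 5896 = -4547
Score = (-1)·(-9094) + (-2)·(-4547) = 18188

18188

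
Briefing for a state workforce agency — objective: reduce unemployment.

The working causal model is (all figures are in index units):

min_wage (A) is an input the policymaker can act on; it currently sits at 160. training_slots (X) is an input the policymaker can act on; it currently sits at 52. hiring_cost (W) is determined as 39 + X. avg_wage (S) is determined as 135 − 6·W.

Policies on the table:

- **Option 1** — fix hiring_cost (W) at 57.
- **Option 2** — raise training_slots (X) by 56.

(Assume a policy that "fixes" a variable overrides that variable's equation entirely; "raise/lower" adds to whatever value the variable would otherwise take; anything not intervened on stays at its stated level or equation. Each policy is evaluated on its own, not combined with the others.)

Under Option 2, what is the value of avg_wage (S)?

-747

Option 2 (X + 56):
  X = 52 + 56 = 108
  W = 39 + 108 = 147
  S = 135 − 6·147 = -747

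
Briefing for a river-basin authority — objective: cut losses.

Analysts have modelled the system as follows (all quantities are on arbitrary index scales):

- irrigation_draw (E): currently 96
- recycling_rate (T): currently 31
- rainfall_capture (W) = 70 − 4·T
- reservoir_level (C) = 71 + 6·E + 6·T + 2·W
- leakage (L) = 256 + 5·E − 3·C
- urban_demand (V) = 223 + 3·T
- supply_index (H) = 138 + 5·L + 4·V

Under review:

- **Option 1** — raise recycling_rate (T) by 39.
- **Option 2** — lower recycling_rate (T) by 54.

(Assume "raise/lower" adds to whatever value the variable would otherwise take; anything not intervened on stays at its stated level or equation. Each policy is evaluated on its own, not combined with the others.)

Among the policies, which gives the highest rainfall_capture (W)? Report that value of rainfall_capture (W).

Option 1 (T + 39):
  T = 31 + 39 = 70
  W = 70 − 4·70 = -210
Option 2 (T − 54):
  T = 31 − 54 = -23
  W = 70 − 4·(-23) = 162
Comparing — Option 1: W=-210, Option 2: W=162. Highest is 162 (Option 2).

162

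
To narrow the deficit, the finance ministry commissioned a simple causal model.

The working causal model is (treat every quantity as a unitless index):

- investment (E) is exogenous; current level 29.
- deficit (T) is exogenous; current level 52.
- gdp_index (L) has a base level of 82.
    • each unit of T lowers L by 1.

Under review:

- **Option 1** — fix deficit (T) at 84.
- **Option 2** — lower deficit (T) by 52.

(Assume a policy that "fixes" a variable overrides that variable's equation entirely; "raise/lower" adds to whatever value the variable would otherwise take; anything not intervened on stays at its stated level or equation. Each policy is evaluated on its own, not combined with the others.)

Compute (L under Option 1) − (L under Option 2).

-84

Option 1 (T := 84):
  T = 84
  L = 82 − 84 = -2
Option 2 (T − 52):
  T = 52 − 52 = 0
  L = 82 − 0 = 82
L: -2 − 82 = -84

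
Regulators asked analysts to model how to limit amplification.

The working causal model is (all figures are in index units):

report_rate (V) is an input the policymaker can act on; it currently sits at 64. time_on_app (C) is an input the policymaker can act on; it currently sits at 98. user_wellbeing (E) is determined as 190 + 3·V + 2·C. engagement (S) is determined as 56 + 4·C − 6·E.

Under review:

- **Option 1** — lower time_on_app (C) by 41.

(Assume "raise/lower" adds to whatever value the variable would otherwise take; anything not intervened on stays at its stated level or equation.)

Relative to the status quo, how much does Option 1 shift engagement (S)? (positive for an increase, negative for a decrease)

328

Baseline:
  V = 64
  C = 98
  E = 190 + 3·64 + 2·98 = 578
  S = 56 + 4·98 − 6·578 = -3020
Option 1 (C − 41):
  V = 64
  C = 98 − 41 = 57
  E = 190 + 3·64 + 2·57 = 496
  S = 56 + 4·57 − 6·496 = -2692
Change in S: -2692 − (-3020) = 328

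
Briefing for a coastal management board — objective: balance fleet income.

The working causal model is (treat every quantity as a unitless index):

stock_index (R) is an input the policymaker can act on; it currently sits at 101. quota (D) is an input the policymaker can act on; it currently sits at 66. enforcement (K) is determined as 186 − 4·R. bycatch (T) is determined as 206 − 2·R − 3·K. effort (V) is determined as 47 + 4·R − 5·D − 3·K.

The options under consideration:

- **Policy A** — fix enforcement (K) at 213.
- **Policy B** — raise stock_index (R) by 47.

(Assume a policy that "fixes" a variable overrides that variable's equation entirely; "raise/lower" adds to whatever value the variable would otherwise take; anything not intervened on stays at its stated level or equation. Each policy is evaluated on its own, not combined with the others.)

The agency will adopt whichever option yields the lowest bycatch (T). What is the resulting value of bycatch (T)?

-635

Policy A (K := 213):
  R = 101
  K = 213
  T = 206 − 2·101 − 3·213 = -635
Policy B (R + 47):
  R = 101 + 47 = 148
  K = 186 − 4·148 = -406
  T = 206 − 2·148 − 3·(-406) = 1128
Comparing — Policy A: T=-635, Policy B: T=1128. Lowest is -635 (Policy A).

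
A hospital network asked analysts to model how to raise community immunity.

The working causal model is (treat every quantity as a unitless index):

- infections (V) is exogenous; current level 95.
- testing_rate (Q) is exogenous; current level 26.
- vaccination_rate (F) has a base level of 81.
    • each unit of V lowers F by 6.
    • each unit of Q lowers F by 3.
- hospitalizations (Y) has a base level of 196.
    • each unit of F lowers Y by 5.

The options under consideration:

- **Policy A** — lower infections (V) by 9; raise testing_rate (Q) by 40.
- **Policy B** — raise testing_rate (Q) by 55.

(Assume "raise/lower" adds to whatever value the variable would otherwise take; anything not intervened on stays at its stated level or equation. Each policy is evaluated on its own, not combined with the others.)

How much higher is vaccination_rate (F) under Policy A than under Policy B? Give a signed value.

Policy A (V − 9, Q + 40):
  V = 95 − 9 = 86
  Q = 26 + 40 = 66
  F = 81 − 6·86 − 3·66 = -633
Policy B (Q + 55):
  V = 95
  Q = 26 + 55 = 81
  F = 81 − 6·95 − 3·81 = -732
F: -633 − (-732) = 99

99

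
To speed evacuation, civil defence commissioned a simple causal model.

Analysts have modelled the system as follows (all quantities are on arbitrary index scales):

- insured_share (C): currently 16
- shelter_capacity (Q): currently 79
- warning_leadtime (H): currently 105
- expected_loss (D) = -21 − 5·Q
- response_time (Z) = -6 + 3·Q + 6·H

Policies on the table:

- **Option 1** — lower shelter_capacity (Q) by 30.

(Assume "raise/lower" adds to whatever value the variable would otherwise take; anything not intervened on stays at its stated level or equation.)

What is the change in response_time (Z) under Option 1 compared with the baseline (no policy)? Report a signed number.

Baseline:
  Q = 79
  H = 105
  Z = -6 + 3·79 + 6·105 = 861
Option 1 (Q − 30):
  Q = 79 − 30 = 49
  H = 105
  Z = -6 + 3·49 + 6·105 = 771
Change in Z: 771 − 861 = -90

-90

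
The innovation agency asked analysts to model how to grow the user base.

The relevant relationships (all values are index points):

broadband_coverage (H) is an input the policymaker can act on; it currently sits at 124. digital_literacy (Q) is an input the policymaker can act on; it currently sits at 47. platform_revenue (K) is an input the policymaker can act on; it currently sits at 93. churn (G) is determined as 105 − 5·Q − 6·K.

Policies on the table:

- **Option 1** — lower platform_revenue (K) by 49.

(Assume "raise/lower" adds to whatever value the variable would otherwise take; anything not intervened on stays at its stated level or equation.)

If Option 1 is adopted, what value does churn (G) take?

-394

Option 1 (K − 49):
  Q = 47
  K = 93 − 49 = 44
  G = 105 − 5·47 − 6·44 = -394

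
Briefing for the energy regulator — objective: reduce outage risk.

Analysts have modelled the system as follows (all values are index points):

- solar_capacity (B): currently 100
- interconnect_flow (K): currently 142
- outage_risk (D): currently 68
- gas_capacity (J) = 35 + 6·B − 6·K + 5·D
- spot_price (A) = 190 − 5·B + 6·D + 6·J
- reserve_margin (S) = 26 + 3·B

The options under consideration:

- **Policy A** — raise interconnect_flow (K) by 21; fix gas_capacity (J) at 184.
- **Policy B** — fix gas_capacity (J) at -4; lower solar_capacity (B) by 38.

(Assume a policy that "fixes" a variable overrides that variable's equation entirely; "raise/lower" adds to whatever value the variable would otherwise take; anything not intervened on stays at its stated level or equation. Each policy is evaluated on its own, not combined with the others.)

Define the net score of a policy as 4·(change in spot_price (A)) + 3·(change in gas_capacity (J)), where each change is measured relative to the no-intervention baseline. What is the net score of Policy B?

Baseline:
  B = 100
  K = 142
  D = 68
  J = 35 + 6·100 − 6·142 + 5·68 = 123
  A = 190 − 5·100 + 6·68 + 6·123 = 836
Policy B (J := -4, B − 38):
  B = 100 − 38 = 62
  K = 142
  D = 68
  J = -4
  A = 190 − 5·62 + 6·68 + 6·(-4) = 264
ΔA = 264 − 836 = -572; ΔJ = -4 − 123 = -127
Score = 4·(-572) + 3·(-127) = -2669

-2669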